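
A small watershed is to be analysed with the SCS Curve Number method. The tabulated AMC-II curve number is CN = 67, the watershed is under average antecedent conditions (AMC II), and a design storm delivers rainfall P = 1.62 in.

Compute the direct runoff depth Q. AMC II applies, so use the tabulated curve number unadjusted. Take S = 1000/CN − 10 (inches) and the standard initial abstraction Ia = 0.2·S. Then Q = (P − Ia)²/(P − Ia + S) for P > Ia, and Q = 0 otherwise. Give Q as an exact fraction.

Q = 1508043/20800150 in ≈ 0.073 in

Average conditions: CN = 67 (no AMC adjustment).
S = 1000/67 − 10 = 330/67 in ≈ 4.925 in
Ia = 0.2S: 0.2·4.925 = 0.985 in (exactly 66/67)
P − Ia = 1.620 − 0.985 = 2127/3350 ≈ 0.635 in (> 0, runoff occurs)
Runoff Q = (P−Ia)²/(P−Ia+S) = (0.635)²/(0.635+4.925) = 1508043/20800150 ≈ 0.073 in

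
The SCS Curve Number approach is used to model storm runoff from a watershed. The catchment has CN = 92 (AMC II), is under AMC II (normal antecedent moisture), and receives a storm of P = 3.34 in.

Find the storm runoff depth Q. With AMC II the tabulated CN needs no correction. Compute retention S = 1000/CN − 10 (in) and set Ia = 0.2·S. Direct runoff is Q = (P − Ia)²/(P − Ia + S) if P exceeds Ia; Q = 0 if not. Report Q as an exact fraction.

CN(II) = 92; AMC II needs no correction.
Retention S: 1000/CN − 10 with CN=92.000 → S = 20/23 ≈ 0.870 in
Ia = 0.2·(20/23) = 4/23 in ≈ 0.174 in
P − Ia = 3.340 − 0.174 = 3641/1150 ≈ 3.166 in (> 0, runoff occurs)
Q: (3641/1150)² ÷ (4641/1150) = 13256881/5337150 in (≈ 2.484 in)

Q = 13256881/5337150 in ≈ 2.484 in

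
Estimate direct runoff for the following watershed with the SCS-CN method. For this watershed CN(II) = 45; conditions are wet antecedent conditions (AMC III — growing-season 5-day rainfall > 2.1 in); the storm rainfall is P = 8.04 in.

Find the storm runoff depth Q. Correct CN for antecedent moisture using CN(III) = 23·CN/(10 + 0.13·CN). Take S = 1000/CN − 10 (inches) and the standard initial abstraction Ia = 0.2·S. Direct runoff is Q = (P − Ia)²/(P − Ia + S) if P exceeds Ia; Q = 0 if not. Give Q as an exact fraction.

CN(III) from CN(II)=45: (23·45)/(10 + 0.13·45) = 20700/317 ≈ 65.300
S = 1000/(20700/317) − 10 = 1100/207 in ≈ 5.314 in
Initial abstraction Ia = S/5 = (1100/207)/5 = 220/207 ≈ 1.063 in
Excess rainfall: 8.040 − 1.063 = 6.977 in; P > Ia so Q > 0
Q: (36107/5175)² ÷ (63607/5175) = 1303715449/329166225 in (≈ 3.961 in)

Q = 1303715449/329166225 in ≈ 3.961 in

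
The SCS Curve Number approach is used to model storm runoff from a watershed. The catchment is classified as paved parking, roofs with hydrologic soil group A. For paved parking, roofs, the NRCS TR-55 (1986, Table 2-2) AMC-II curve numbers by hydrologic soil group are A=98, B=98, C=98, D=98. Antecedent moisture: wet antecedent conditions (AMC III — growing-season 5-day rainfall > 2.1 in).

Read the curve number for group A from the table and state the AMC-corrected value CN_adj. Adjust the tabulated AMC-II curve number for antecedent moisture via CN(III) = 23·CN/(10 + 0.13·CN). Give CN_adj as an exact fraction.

NRCS table: paved parking, roofs, soil group A → CN(II) = 98
Wet (AMC III): CN(III) = 23·98/(10 + 0.13·98) = 2254/(1137/50) = 112700/1137 ≈ 99.120

CN_adj = 112700/1137 ≈ 99.120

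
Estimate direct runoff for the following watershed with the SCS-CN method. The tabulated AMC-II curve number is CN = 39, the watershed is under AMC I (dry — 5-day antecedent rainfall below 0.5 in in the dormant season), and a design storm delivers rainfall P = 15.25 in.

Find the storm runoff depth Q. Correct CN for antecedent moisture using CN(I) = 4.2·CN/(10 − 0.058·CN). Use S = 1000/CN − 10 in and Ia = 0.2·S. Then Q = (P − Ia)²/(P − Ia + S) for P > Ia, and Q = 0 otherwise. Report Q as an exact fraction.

Q = 10709221/7924644 in ≈ 1.351 in

Dry (AMC I): CN(I) = 4.2·39/(10 − 0.058·39) = (819/5)/(3869/500) = 81900/3869 ≈ 21.168
Retention S: 1000/CN − 10 with CN=21.168 → S = 30500/819 ≈ 37.241 in
Ia = 0.2·(30500/819) = 6100/819 in ≈ 7.448 in
Excess rainfall: 15.250 − 7.448 = 7.802 in; P > Ia so Q > 0
Q: (25559/3276)² ÷ (147559/3276) = 10709221/7924644 in (≈ 1.351 in)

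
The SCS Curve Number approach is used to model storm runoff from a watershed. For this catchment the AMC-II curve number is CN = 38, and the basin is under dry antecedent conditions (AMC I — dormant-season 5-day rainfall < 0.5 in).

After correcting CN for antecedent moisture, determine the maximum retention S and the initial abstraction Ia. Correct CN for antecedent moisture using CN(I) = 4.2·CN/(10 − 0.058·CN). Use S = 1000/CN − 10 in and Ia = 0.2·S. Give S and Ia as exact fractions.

S = 15500/399 in ≈ 38.847 in; Ia = 3100/399 in ≈ 7.769 in

CN(I) from CN(II)=38: (4.2·38)/(10 − 0.058·38) = 39900/1949 ≈ 20.472
Retention S: 1000/CN − 10 with CN=20.472 → S = 15500/399 ≈ 38.847 in
Ia = 0.2·(15500/399) = 3100/399 in ≈ 7.769 in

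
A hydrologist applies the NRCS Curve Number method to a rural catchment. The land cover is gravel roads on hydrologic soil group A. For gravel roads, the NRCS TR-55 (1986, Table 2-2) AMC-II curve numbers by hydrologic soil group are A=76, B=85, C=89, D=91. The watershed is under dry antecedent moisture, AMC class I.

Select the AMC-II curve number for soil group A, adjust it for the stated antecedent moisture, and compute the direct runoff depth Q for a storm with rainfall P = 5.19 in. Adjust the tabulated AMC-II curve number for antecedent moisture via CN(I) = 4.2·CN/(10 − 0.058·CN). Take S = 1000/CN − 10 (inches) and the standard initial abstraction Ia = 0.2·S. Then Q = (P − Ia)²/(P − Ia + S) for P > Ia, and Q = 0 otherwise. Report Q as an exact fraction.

Q = 2403646729/1982059100 in ≈ 1.213 in

NRCS table: gravel roads, soil group A → CN(II) = 76
Adjust CN=76 to AMC I: 4.2·76/(10 − 0.058·76) → (1596/5) ÷ (699/125) = 13300/233 ≈ 57.082
S = 1000/(13300/233) − 10 = 1000/133 in ≈ 7.519 in
Initial abstraction Ia = S/5 = (1000/133)/5 = 200/133 ≈ 1.504 in
Excess rainfall: 5.190 − 1.504 = 3.686 in; P > Ia so Q > 0
Q = (49027/13300)²/((49027/13300) + 1000/133) = (2403646729/176890000)/(149027/13300) = 2403646729/1982059100 in ≈ 1.213 in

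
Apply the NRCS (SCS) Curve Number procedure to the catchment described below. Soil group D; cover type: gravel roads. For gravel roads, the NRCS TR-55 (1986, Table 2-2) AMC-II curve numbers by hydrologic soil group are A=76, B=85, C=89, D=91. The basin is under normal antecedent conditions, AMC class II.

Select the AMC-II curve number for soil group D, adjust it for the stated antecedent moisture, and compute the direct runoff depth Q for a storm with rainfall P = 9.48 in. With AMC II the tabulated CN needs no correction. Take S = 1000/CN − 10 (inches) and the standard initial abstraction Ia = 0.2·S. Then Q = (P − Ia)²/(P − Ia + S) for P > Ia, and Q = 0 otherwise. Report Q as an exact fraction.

NRCS table: gravel roads, soil group D → CN(II) = 91
Average conditions: CN = 91 (no AMC adjustment).
Max retention: S = 1000/91 − 10 = 90/91 in (≈ 0.989 in)
Ia = 0.2·(90/91) = 18/91 in ≈ 0.198 in
P − Ia = 9.480 − 0.198 = 21117/2275 ≈ 9.282 in (> 0, runoff occurs)
Q: (21117/2275)² ÷ (23367/2275) = 148642563/17719975 in (≈ 8.388 in)

Q = 148642563/17719975 in ≈ 8.388 in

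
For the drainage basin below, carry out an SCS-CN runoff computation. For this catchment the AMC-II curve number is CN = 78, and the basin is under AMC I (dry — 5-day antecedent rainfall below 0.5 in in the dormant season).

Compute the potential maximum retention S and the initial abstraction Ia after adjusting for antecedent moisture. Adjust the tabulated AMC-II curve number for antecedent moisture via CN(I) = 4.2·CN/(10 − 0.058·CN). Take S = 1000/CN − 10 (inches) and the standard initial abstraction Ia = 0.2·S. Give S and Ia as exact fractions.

S = 5500/819 in ≈ 6.716 in; Ia = 1100/819 in ≈ 1.343 in

CN(I) from CN(II)=78: (4.2·78)/(10 − 0.058·78) = 81900/1369 ≈ 59.825
S = 1000/(81900/1369) − 10 = 5500/819 in ≈ 6.716 in
Initial abstraction Ia = S/5 = (5500/819)/5 = 1100/819 ≈ 1.343 in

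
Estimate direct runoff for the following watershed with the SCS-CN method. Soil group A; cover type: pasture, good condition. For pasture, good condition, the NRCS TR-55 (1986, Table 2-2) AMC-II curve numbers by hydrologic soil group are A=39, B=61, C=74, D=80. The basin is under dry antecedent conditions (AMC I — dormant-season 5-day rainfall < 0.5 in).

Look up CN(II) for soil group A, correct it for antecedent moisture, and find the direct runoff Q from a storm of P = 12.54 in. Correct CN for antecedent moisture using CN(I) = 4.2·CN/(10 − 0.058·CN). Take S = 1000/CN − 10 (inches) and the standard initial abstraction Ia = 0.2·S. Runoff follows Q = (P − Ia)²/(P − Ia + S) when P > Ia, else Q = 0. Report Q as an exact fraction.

NRCS table: pasture, good condition, soil group A → CN(II) = 39
Adjust CN=39 to AMC I: 4.2·39/(10 − 0.058·39) → (819/5) ÷ (3869/500) = 81900/3869 ≈ 21.168
S = 1000/(81900/3869) − 10 = 30500/819 in ≈ 37.241 in
Ia = 0.2S: 0.2·37.241 = 7.448 in (exactly 6100/819)
P − Ia = 12.540 − 7.448 = 208513/40950 ≈ 5.092 in (> 0, runoff occurs)
Q = (208513/40950)²/((208513/40950) + 30500/819) = (43477671169/1676902500)/(1733513/40950) = 43477671169/70987357350 in ≈ 0.612 in

Q = 43477671169/70987357350 in ≈ 0.612 in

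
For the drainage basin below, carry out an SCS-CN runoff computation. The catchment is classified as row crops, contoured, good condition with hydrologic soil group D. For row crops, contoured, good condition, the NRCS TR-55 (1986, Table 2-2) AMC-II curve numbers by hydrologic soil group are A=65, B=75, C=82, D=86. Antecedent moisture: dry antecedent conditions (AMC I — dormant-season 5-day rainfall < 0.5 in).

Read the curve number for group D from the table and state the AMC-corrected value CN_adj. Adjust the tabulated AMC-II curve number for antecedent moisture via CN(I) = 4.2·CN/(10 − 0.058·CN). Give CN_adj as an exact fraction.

CN_adj = 12900/179 ≈ 72.067

NRCS table: row crops, contoured, good condition, soil group D → CN(II) = 86
Dry (AMC I): CN(I) = 4.2·86/(10 − 0.058·86) = (1806/5)/(1253/250) = 12900/179 ≈ 72.067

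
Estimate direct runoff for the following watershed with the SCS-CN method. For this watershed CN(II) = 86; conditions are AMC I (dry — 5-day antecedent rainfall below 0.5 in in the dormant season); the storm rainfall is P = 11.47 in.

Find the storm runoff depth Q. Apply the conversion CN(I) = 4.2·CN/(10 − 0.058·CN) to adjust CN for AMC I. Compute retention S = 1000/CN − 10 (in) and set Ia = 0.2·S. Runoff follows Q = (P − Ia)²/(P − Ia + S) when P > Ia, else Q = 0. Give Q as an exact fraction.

Q = 19033789369/2424722700 in ≈ 7.850 in

Adjust CN=86 to AMC I: 4.2·86/(10 − 0.058·86) → (1806/5) ÷ (1253/250) = 12900/179 ≈ 72.067
S = 1000/(12900/179) − 10 = 500/129 in ≈ 3.876 in
Initial abstraction Ia = S/5 = (500/129)/5 = 100/129 ≈ 0.775 in
P − Ia = 11.470 − 0.775 = 137963/12900 ≈ 10.695 in (> 0, runoff occurs)
Runoff Q = (P−Ia)²/(P−Ia+S) = (10.695)²/(10.695+3.876) = 19033789369/2424722700 ≈ 7.850 in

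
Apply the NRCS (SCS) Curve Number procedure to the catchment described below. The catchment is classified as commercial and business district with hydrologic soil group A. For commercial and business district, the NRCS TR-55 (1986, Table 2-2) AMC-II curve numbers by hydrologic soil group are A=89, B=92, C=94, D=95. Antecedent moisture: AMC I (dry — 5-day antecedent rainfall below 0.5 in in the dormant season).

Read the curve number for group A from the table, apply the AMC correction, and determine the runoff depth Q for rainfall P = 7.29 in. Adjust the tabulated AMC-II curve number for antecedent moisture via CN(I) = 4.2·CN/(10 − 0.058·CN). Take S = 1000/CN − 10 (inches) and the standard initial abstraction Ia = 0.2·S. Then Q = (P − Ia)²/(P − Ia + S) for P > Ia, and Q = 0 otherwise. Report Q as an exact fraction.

Q = 1568758755001/336887436900 in ≈ 4.657 in

NRCS table: commercial and business district, soil group A → CN(II) = 89
CN(I) from CN(II)=89: (4.2·89)/(10 − 0.058·89) = 186900/2419 ≈ 77.263
S = 1000/(186900/2419) − 10 = 5500/1869 in ≈ 2.943 in
Initial abstraction Ia = S/5 = (5500/1869)/5 = 1100/1869 ≈ 0.589 in
Excess rainfall: 7.290 − 0.589 = 6.701 in; P > Ia so Q > 0
Runoff Q = (P−Ia)²/(P−Ia+S) = (6.701)²/(6.701+2.943) = 1568758755001/336887436900 ≈ 4.657 in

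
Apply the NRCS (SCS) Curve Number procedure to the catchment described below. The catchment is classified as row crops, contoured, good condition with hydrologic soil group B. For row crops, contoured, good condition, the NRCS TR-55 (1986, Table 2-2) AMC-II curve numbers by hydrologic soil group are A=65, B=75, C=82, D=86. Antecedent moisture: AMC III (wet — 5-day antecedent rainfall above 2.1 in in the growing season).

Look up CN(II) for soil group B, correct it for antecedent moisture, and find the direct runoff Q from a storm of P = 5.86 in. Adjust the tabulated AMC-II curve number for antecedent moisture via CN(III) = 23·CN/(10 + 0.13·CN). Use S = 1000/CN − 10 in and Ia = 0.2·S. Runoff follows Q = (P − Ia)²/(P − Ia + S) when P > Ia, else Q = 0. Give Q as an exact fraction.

NRCS table: row crops, contoured, good condition, soil group B → CN(II) = 75
Adjust CN=75 to AMC III: 23·75/(10 + 0.13·75) → 1725 ÷ (79/4) = 6900/79 ≈ 87.342
S = 1000/(6900/79) − 10 = 100/69 in ≈ 1.449 in
Ia = 0.2S: 0.2·1.449 = 0.290 in (exactly 20/69)
Since P=5.860 > Ia=0.290: effective rainfall P−Ia = 19217/3450 in
Q: (19217/3450)² ÷ (24217/3450) = 369293089/83548650 in (≈ 4.420 in)

Q = 369293089/83548650 in ≈ 4.420 in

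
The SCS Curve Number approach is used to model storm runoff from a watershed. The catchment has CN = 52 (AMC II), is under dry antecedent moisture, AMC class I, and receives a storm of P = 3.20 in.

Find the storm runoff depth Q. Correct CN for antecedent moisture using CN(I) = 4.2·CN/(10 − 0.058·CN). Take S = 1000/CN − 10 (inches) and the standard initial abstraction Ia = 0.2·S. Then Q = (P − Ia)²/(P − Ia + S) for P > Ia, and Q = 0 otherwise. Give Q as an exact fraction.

Q = 0 in ≈ 0.000 in

CN(I) from CN(II)=52: (4.2·52)/(10 − 0.058·52) = 9100/291 ≈ 31.271
Retention S: 1000/CN − 10 with CN=31.271 → S = 2000/91 ≈ 21.978 in
Ia = 0.2S: 0.2·21.978 = 4.396 in (exactly 400/91)
P = 3.200 ≤ Ia = 4.396 in: entire storm abstracted, Q = 0.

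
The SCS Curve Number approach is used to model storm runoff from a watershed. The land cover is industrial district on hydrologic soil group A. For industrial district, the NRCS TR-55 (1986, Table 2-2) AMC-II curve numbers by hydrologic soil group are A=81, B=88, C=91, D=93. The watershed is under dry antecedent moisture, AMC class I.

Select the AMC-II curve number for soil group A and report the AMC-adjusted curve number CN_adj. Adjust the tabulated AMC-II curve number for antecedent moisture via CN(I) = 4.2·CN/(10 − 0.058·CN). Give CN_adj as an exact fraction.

NRCS table: industrial district, soil group A → CN(II) = 81
Dry (AMC I): CN(I) = 4.2·81/(10 − 0.058·81) = (1701/5)/(2651/500) = 170100/2651 ≈ 64.164

CN_adj = 170100/2651 ≈ 64.164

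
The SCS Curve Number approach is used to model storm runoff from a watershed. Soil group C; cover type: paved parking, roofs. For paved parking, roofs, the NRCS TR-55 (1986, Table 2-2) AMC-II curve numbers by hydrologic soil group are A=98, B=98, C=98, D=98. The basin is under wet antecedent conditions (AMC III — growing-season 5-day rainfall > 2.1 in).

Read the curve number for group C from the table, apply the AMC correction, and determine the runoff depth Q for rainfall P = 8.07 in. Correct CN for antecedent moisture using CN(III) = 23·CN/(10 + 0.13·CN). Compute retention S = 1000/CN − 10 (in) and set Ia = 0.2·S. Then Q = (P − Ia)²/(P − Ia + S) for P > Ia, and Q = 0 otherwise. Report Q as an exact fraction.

NRCS table: paved parking, roofs, soil group C → CN(II) = 98
Adjust CN=98 to AMC III: 23·98/(10 + 0.13·98) → 2254 ÷ (1137/50) = 112700/1137 ≈ 99.120
Retention S: 1000/CN − 10 with CN=99.120 → S = 100/1127 ≈ 0.089 in
Ia = 0.2·(100/1127) = 20/1127 in ≈ 0.018 in
Excess rainfall: 8.070 − 0.018 = 8.052 in; P > Ia so Q > 0
Runoff Q = (P−Ia)²/(P−Ia+S) = (8.052)²/(8.052+0.089) = 823536285121/103401010300 ≈ 7.964 in

Q = 823536285121/103401010300 in ≈ 7.964 in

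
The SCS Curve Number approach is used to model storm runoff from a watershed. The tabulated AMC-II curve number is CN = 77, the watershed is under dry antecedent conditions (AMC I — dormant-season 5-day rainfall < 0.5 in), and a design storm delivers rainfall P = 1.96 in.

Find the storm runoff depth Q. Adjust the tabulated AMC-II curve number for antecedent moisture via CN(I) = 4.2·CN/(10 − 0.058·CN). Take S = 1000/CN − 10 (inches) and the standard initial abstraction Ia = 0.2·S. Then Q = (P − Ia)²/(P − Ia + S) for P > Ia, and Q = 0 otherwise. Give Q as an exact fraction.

Q = 472323289/12500744025 in ≈ 0.038 in

CN(I) from CN(II)=77: (4.2·77)/(10 − 0.058·77) = 161700/2767 ≈ 58.439
Max retention: S = 1000/(161700/2767) − 10 = 11500/1617 in (≈ 7.112 in)
Ia = 0.2S: 0.2·7.112 = 1.422 in (exactly 2300/1617)
Excess rainfall: 1.960 − 1.422 = 0.538 in; P > Ia so Q > 0
Runoff Q = (P−Ia)²/(P−Ia+S) = (0.538)²/(0.538+7.112) = 472323289/12500744025 ≈ 0.038 in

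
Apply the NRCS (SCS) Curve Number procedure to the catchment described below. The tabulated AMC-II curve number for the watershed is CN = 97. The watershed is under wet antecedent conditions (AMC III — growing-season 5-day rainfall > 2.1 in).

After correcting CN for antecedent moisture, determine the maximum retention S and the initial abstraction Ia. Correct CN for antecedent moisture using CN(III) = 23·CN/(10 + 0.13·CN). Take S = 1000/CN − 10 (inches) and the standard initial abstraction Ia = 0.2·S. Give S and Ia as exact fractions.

S = 300/2231 in ≈ 0.134 in; Ia = 60/2231 in ≈ 0.027 in

CN(III) from CN(II)=97: (23·97)/(10 + 0.13·97) = 223100/2261 ≈ 98.673
Retention S: 1000/CN − 10 with CN=98.673 → S = 300/2231 ≈ 0.134 in
Initial abstraction Ia = S/5 = (300/2231)/5 = 60/2231 ≈ 0.027 in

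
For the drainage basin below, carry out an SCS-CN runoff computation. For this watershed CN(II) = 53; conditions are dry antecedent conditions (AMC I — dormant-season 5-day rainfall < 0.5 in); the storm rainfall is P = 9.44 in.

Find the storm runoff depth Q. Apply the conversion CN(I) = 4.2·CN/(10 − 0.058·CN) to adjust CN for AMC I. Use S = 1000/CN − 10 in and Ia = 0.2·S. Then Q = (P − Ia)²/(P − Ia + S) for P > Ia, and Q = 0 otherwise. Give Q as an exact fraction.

Q = 5268437056/5096621775 in ≈ 1.034 in

CN(I) from CN(II)=53: (4.2·53)/(10 − 0.058·53) = 111300/3463 ≈ 32.140
Max retention: S = 1000/(111300/3463) − 10 = 23500/1113 in (≈ 21.114 in)
Ia = 0.2S: 0.2·21.114 = 4.223 in (exactly 4700/1113)
Excess rainfall: 9.440 − 4.223 = 5.217 in; P > Ia so Q > 0
Q = (145168/27825)²/((145168/27825) + 23500/1113) = (21073748224/774230625)/(732668/27825) = 5268437056/5096621775 in ≈ 1.034 in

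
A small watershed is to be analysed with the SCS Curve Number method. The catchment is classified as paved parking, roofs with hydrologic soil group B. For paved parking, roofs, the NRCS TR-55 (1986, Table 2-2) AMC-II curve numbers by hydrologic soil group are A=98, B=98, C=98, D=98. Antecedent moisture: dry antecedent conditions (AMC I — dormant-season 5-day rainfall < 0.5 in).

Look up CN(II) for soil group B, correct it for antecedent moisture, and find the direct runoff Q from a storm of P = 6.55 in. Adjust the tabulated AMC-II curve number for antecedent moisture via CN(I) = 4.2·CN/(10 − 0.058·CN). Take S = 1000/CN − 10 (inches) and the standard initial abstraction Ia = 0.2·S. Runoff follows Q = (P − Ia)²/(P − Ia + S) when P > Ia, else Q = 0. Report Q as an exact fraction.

NRCS table: paved parking, roofs, soil group B → CN(II) = 98
Dry (AMC I): CN(I) = 4.2·98/(10 − 0.058·98) = (2058/5)/(1079/250) = 102900/1079 ≈ 95.366
Retention S: 1000/CN − 10 with CN=95.366 → S = 500/1029 ≈ 0.486 in
Ia = 0.2S: 0.2·0.486 = 0.097 in (exactly 100/1029)
P − Ia = 6.550 − 0.097 = 132799/20580 ≈ 6.453 in (> 0, runoff occurs)
Q: (132799/20580)² ÷ (142799/20580) = 17635574401/2938803420 in (≈ 6.001 in)

Q = 17635574401/2938803420 in ≈ 6.001 in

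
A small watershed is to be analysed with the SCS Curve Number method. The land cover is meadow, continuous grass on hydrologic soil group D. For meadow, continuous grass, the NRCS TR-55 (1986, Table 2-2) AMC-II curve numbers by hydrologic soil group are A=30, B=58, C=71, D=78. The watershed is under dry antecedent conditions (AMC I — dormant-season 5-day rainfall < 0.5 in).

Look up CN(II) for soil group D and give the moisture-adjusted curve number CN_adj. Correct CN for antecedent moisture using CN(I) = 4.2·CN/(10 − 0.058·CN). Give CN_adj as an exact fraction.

CN_adj = 81900/1369 ≈ 59.825

NRCS table: meadow, continuous grass, soil group D → CN(II) = 78
Dry (AMC I): CN(I) = 4.2·78/(10 − 0.058·78) = (1638/5)/(1369/250) = 81900/1369 ≈ 59.825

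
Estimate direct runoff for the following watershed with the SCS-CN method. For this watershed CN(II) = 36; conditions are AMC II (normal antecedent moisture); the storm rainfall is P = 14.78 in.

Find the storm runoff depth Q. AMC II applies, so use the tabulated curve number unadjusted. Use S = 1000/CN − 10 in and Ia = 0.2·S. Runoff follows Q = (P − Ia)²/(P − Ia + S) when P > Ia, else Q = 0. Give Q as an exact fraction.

Q = 25512601/5872950 in ≈ 4.344 in

Average conditions: CN = 36 (no AMC adjustment).
Retention S: 1000/CN − 10 with CN=36.000 → S = 160/9 ≈ 17.778 in
Ia = 0.2S: 0.2·17.778 = 3.556 in (exactly 32/9)
Since P=14.780 > Ia=3.556: effective rainfall P−Ia = 5051/450 in
Q = (5051/450)²/((5051/450) + 160/9) = (25512601/202500)/(13051/450) = 25512601/5872950 in ≈ 4.344 in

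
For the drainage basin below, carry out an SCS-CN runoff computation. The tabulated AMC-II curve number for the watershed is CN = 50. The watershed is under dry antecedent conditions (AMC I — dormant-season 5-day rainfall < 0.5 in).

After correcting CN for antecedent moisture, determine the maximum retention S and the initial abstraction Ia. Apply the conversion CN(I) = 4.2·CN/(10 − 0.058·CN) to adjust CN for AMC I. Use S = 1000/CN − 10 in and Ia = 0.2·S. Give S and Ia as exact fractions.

Adjust CN=50 to AMC I: 4.2·50/(10 − 0.058·50) → 210 ÷ (71/10) = 2100/71 ≈ 29.577
Retention S: 1000/CN − 10 with CN=29.577 → S = 500/21 ≈ 23.810 in
Initial abstraction Ia = S/5 = (500/21)/5 = 100/21 ≈ 4.762 in

S = 500/21 in ≈ 23.810 in; Ia = 100/21 in ≈ 4.762 in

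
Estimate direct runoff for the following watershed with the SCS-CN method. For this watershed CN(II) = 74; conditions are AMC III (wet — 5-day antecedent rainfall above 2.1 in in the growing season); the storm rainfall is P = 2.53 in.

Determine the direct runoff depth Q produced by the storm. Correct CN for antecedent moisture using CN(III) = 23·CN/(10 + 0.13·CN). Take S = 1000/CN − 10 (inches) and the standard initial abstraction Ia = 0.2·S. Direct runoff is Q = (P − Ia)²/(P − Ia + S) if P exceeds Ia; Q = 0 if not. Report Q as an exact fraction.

Wet (AMC III): CN(III) = 23·74/(10 + 0.13·74) = 1702/(981/50) = 85100/981 ≈ 86.748
Max retention: S = 1000/(85100/981) − 10 = 1300/851 in (≈ 1.528 in)
Ia = 0.2S: 0.2·1.528 = 0.306 in (exactly 260/851)
Since P=2.530 > Ia=0.306: effective rainfall P−Ia = 189303/85100 in
Q = (189303/85100)²/((189303/85100) + 1300/851) = (35835625809/7242010000)/(319303/85100) = 35835625809/27172685300 in ≈ 1.319 in

Q = 35835625809/27172685300 in ≈ 1.319 in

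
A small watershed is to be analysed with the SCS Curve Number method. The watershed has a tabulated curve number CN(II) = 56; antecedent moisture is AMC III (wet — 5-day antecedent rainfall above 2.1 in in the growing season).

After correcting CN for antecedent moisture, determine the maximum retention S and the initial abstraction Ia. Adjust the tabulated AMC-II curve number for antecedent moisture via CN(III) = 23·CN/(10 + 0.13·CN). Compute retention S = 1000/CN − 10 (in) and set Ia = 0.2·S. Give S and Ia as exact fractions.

Adjust CN=56 to AMC III: 23·56/(10 + 0.13·56) → 1288 ÷ (432/25) = 4025/54 ≈ 74.537
Max retention: S = 1000/(4025/54) − 10 = 550/161 in (≈ 3.416 in)
Initial abstraction Ia = S/5 = (550/161)/5 = 110/161 ≈ 0.683 in

S = 550/161 in ≈ 3.416 in; Ia = 110/161 in ≈ 0.683 in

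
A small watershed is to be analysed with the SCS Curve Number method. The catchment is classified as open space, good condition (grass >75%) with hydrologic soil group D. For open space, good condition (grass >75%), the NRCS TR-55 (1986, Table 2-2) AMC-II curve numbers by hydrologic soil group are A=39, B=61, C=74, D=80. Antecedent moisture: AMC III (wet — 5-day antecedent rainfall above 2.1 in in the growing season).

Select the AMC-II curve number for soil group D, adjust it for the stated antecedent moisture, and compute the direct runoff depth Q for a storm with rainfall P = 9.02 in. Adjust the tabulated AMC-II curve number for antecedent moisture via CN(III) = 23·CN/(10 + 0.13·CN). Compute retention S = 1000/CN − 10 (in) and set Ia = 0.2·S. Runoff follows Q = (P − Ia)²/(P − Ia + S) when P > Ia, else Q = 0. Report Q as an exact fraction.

NRCS table: open space, good condition (grass >75%), soil group D → CN(II) = 80
Adjust CN=80 to AMC III: 23·80/(10 + 0.13·80) → 1840 ÷ (102/5) = 4600/51 ≈ 90.196
Max retention: S = 1000/(4600/51) − 10 = 25/23 in (≈ 1.087 in)
Initial abstraction Ia = S/5 = (25/23)/5 = 5/23 ≈ 0.217 in
Since P=9.020 > Ia=0.217: effective rainfall P−Ia = 10123/1150 in
Runoff Q = (P−Ia)²/(P−Ia+S) = (8.803)²/(8.803+1.087) = 102475129/13078950 ≈ 7.835 in

Q = 102475129/13078950 in ≈ 7.835 in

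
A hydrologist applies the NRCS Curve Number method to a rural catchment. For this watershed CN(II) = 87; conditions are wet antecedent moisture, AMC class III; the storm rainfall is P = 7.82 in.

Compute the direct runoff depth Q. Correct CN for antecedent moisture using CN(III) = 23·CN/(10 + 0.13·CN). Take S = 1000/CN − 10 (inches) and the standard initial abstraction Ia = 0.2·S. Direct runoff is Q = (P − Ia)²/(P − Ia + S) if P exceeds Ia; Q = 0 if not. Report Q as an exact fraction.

Q = 591962510881/83480819550 in ≈ 7.091 in

Adjust CN=87 to AMC III: 23·87/(10 + 0.13·87) → 2001 ÷ (2131/100) = 200100/2131 ≈ 93.900
S = 1000/(200100/2131) − 10 = 1300/2001 in ≈ 0.650 in
Ia = 0.2·(1300/2001) = 260/2001 in ≈ 0.130 in
Excess rainfall: 7.820 − 0.130 = 7.690 in; P > Ia so Q > 0
Runoff Q = (P−Ia)²/(P−Ia+S) = (7.690)²/(7.690+0.650) = 591962510881/83480819550 ≈ 7.091 in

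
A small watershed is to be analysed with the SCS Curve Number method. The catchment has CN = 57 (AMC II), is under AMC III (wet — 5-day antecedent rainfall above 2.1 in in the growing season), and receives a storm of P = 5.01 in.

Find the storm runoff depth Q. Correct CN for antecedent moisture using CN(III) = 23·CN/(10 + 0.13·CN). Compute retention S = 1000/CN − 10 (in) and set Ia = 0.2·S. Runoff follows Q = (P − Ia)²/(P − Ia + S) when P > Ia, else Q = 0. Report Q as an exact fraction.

Adjust CN=57 to AMC III: 23·57/(10 + 0.13·57) → 1311 ÷ (1741/100) = 131100/1741 ≈ 75.302
S = 1000/(131100/1741) − 10 = 4300/1311 in ≈ 3.280 in
Initial abstraction Ia = S/5 = (4300/1311)/5 = 860/1311 ≈ 0.656 in
P − Ia = 5.010 − 0.656 = 570811/131100 ≈ 4.354 in (> 0, runoff occurs)
Runoff Q = (P−Ia)²/(P−Ia+S) = (4.354)²/(4.354+3.280) = 325825197721/131206322100 ≈ 2.483 in

Q = 325825197721/131206322100 in ≈ 2.483 in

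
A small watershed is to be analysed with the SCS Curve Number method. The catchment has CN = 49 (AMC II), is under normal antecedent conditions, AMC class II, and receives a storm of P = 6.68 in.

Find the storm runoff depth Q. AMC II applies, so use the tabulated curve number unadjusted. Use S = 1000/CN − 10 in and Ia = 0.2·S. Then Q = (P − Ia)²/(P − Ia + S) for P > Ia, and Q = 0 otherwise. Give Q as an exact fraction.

Q = 31730689/22519175 in ≈ 1.409 in

CN(II) = 49; AMC II needs no correction.
Max retention: S = 1000/49 − 10 = 510/49 in (≈ 10.408 in)
Initial abstraction Ia = S/5 = (510/49)/5 = 102/49 ≈ 2.082 in
P − Ia = 6.680 − 2.082 = 5633/1225 ≈ 4.598 in (> 0, runoff occurs)
Runoff Q = (P−Ia)²/(P−Ia+S) = (4.598)²/(4.598+10.408) = 31730689/22519175 ≈ 1.409 in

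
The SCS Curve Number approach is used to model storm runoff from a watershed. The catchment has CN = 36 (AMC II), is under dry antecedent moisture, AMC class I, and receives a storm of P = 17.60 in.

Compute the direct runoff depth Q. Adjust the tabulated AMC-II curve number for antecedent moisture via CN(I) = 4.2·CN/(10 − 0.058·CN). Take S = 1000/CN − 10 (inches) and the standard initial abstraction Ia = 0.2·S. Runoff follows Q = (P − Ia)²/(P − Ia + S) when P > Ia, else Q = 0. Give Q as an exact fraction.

Adjust CN=36 to AMC I: 4.2·36/(10 − 0.058·36) → (756/5) ÷ (989/125) = 18900/989 ≈ 19.110
S = 1000/(18900/989) − 10 = 8000/189 in ≈ 42.328 in
Ia = 0.2·(8000/189) = 1600/189 in ≈ 8.466 in
Excess rainfall: 17.600 − 8.466 = 9.134 in; P > Ia so Q > 0
Runoff Q = (P−Ia)²/(P−Ia+S) = (9.134)²/(9.134+42.328) = 9313928/5744655 ≈ 1.621 in

Q = 9313928/5744655 in ≈ 1.621 in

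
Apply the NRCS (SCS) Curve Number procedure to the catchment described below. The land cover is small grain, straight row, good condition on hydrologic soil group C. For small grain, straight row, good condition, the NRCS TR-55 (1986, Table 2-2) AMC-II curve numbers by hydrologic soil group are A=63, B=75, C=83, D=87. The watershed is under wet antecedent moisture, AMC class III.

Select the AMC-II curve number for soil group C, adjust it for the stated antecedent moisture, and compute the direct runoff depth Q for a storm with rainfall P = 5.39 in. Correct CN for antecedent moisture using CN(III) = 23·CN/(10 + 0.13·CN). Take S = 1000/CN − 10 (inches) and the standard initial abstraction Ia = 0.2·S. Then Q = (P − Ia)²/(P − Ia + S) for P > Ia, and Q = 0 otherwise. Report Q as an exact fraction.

Q = 989927492401/222389145900 in ≈ 4.451 in

NRCS table: small grain, straight row, good condition, soil group C → CN(II) = 83
Wet (AMC III): CN(III) = 23·83/(10 + 0.13·83) = 1909/(2079/100) = 190900/2079 ≈ 91.823
S = 1000/(190900/2079) − 10 = 1700/1909 in ≈ 0.891 in
Ia = 0.2S: 0.2·0.891 = 0.178 in (exactly 340/1909)
Since P=5.390 > Ia=0.178: effective rainfall P−Ia = 994951/190900 in
Q: (994951/190900)² ÷ (1164951/190900) = 989927492401/222389145900 in (≈ 4.451 in)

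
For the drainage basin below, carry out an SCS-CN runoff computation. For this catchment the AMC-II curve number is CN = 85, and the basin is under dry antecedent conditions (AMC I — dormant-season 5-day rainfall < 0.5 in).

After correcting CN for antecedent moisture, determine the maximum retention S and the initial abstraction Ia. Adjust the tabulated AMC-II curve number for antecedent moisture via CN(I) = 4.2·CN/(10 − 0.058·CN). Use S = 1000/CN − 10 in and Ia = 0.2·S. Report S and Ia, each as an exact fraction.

Dry (AMC I): CN(I) = 4.2·85/(10 − 0.058·85) = 357/(507/100) = 11900/169 ≈ 70.414
S = 1000/(11900/169) − 10 = 500/119 in ≈ 4.202 in
Initial abstraction Ia = S/5 = (500/119)/5 = 100/119 ≈ 0.840 in

S = 500/119 in ≈ 4.202 in; Ia = 100/119 in ≈ 0.840 in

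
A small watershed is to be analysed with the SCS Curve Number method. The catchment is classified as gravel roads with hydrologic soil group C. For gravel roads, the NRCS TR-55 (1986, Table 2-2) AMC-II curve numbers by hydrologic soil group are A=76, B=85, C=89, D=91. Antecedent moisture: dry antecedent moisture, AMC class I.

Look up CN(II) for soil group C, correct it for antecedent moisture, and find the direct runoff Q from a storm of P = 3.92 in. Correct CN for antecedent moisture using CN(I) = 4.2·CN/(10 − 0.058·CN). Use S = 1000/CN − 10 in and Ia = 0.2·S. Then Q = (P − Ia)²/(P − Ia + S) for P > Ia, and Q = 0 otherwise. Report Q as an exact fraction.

Q = 12115329122/6848997225 in ≈ 1.769 in

NRCS table: gravel roads, soil group C → CN(II) = 89
CN(I) from CN(II)=89: (4.2·89)/(10 − 0.058·89) = 186900/2419 ≈ 77.263
Max retention: S = 1000/(186900/2419) − 10 = 5500/1869 in (≈ 2.943 in)
Initial abstraction Ia = S/5 = (5500/1869)/5 = 1100/1869 ≈ 0.589 in
Since P=3.920 > Ia=0.589: effective rainfall P−Ia = 155662/46725 in
Runoff Q = (P−Ia)²/(P−Ia+S) = (3.331)²/(3.331+2.943) = 12115329122/6848997225 ≈ 1.769 in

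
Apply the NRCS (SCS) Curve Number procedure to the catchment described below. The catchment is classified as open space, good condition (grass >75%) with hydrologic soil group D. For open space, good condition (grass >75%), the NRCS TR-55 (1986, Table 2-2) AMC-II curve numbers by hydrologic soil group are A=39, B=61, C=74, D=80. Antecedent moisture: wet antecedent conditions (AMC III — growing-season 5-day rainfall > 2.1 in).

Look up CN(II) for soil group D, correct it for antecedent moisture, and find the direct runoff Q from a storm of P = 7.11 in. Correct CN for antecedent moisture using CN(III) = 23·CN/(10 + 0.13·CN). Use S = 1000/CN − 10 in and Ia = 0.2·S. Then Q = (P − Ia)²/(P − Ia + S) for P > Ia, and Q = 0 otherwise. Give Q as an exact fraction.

NRCS table: open space, good condition (grass >75%), soil group D → CN(II) = 80
Adjust CN=80 to AMC III: 23·80/(10 + 0.13·80) → 1840 ÷ (102/5) = 4600/51 ≈ 90.196
Retention S: 1000/CN − 10 with CN=90.196 → S = 25/23 ≈ 1.087 in
Initial abstraction Ia = S/5 = (25/23)/5 = 5/23 ≈ 0.217 in
Since P=7.110 > Ia=0.217: effective rainfall P−Ia = 15853/2300 in
Runoff Q = (P−Ia)²/(P−Ia+S) = (6.893)²/(6.893+1.087) = 251317609/42211900 ≈ 5.954 in

Q = 251317609/42211900 in ≈ 5.954 in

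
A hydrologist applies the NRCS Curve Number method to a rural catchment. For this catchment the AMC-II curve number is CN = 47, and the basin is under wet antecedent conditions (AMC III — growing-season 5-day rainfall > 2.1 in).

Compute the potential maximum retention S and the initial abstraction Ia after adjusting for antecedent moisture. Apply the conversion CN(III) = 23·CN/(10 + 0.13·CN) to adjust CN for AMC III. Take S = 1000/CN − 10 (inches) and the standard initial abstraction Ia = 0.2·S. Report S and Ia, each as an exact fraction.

S = 5300/1081 in ≈ 4.903 in; Ia = 1060/1081 in ≈ 0.981 in

CN(III) from CN(II)=47: (23·47)/(10 + 0.13·47) = 108100/1611 ≈ 67.101
Retention S: 1000/CN − 10 with CN=67.101 → S = 5300/1081 ≈ 4.903 in
Ia = 0.2S: 0.2·4.903 = 0.981 in (exactly 1060/1081)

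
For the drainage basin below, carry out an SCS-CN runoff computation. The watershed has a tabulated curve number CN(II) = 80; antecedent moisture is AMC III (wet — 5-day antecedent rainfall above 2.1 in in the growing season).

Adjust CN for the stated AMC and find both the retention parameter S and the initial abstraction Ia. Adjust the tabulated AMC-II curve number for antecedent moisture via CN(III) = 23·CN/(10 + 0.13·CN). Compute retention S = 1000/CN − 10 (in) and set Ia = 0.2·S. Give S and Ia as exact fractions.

S = 25/23 in ≈ 1.087 in; Ia = 5/23 in ≈ 0.217 in

Wet (AMC III): CN(III) = 23·80/(10 + 0.13·80) = 1840/(102/5) = 4600/51 ≈ 90.196
Max retention: S = 1000/(4600/51) − 10 = 25/23 in (≈ 1.087 in)
Initial abstraction Ia = S/5 = (25/23)/5 = 5/23 ≈ 0.217 in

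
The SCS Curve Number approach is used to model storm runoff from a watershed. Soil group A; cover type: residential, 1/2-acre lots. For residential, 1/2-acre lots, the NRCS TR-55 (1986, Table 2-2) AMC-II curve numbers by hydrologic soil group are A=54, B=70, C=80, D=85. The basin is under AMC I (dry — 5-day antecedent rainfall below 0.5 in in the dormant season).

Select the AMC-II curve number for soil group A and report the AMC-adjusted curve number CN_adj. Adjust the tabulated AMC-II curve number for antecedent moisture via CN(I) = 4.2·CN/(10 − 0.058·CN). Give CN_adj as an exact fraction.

CN_adj = 56700/1717 ≈ 33.023

NRCS table: residential, 1/2-acre lots, soil group A → CN(II) = 54
Adjust CN=54 to AMC I: 4.2·54/(10 − 0.058·54) → (1134/5) ÷ (1717/250) = 56700/1717 ≈ 33.023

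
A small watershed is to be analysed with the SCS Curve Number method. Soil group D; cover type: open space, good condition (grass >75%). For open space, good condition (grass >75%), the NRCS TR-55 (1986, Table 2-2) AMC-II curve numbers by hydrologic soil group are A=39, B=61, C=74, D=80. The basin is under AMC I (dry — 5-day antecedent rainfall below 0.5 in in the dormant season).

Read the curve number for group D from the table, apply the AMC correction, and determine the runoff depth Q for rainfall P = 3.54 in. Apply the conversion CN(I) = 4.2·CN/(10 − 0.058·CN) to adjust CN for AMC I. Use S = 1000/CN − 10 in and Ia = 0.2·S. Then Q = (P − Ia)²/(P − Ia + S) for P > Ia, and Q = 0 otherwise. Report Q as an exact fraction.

NRCS table: open space, good condition (grass >75%), soil group D → CN(II) = 80
Adjust CN=80 to AMC I: 4.2·80/(10 − 0.058·80) → 336 ÷ (134/25) = 4200/67 ≈ 62.687
S = 1000/(4200/67) − 10 = 125/21 in ≈ 5.952 in
Ia = 0.2·(125/21) = 25/21 in ≈ 1.190 in
P − Ia = 3.540 − 1.190 = 2467/1050 ≈ 2.350 in (> 0, runoff occurs)
Q: (2467/1050)² ÷ (8717/1050) = 6086089/9152850 in (≈ 0.665 in)

Q = 6086089/9152850 in ≈ 0.665 in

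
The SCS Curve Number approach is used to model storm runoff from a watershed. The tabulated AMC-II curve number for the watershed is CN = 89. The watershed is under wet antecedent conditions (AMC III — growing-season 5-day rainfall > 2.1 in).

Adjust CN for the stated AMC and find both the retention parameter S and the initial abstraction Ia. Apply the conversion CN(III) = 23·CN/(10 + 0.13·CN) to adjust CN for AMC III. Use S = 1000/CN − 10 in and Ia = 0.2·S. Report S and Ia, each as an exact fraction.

Adjust CN=89 to AMC III: 23·89/(10 + 0.13·89) → 2047 ÷ (2157/100) = 204700/2157 ≈ 94.900
Retention S: 1000/CN − 10 with CN=94.900 → S = 1100/2047 ≈ 0.537 in
Initial abstraction Ia = S/5 = (1100/2047)/5 = 220/2047 ≈ 0.107 in

S = 1100/2047 in ≈ 0.537 in; Ia = 220/2047 in ≈ 0.107 in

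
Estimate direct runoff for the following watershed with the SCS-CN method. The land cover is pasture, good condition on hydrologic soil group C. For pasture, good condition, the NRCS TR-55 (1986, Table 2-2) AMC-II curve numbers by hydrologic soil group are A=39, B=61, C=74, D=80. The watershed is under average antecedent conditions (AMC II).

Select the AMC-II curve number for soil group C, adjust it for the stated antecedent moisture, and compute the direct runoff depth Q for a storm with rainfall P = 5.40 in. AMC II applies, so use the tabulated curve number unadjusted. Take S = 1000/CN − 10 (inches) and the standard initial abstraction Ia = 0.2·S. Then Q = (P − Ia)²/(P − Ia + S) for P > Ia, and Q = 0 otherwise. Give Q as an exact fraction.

NRCS table: pasture, good condition, soil group C → CN(II) = 74
CN(II) = 74; AMC II needs no correction.
S = 1000/74 − 10 = 130/37 in ≈ 3.514 in
Initial abstraction Ia = S/5 = (130/37)/5 = 26/37 ≈ 0.703 in
Excess rainfall: 5.400 − 0.703 = 4.697 in; P > Ia so Q > 0
Q = (869/185)²/((869/185) + 130/37) = (755161/34225)/(1519/185) = 755161/281015 in ≈ 2.687 in

Q = 755161/281015 in ≈ 2.687 in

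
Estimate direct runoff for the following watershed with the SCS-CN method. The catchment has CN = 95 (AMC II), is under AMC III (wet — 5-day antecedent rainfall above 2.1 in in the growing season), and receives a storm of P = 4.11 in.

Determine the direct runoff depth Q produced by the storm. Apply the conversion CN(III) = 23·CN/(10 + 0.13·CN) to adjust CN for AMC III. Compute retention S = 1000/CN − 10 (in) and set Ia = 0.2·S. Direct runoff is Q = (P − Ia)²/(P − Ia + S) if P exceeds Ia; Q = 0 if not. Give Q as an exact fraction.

CN(III) from CN(II)=95: (23·95)/(10 + 0.13·95) = 43700/447 ≈ 97.763
Retention S: 1000/CN − 10 with CN=97.763 → S = 100/437 ≈ 0.229 in
Initial abstraction Ia = S/5 = (100/437)/5 = 20/437 ≈ 0.046 in
P − Ia = 4.110 − 0.046 = 177607/43700 ≈ 4.064 in (> 0, runoff occurs)
Runoff Q = (P−Ia)²/(P−Ia+S) = (4.064)²/(4.064+0.229) = 31544246449/8198425900 ≈ 3.848 in

Q = 31544246449/8198425900 in ≈ 3.848 in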